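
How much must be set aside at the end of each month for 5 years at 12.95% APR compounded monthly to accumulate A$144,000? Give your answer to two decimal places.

With 12 periods per year: i = 0.0107917, n = 60.
PMT = 144000 / ( [(1+0.0107917)^60 − 1] / 0.0107917 ) = 144000 / 83.781431 = 1,718.7579

A$1,718.76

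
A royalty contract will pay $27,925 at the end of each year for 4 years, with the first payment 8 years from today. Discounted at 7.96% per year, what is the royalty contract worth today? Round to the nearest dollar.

Value one period before first payment (t=7): 27925 × [1 − (1+0.0796)^(−4)] / 0.0796 = 27925 × 3.315078 = 92,573.5518
Discount back 7 years: 92,573.5518 × (1+0.0796)^(−7) = 92,573.5518 × 0.585005 = 54,156.0270

$54,156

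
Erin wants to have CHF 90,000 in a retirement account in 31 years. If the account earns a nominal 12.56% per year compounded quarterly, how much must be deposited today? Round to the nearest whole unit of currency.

With 4 periods per year: i = 0.0314, n = 124.
Discount factor = (1+0.0314)^(−124) = 0.021629; PV = 90,000 × 0.021629 = 1,946.6091

CHF 1,947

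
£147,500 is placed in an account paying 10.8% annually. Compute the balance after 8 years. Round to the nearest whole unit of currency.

£335,050

147,500 × (1+0.108)^8 = 147,500 × 2.271528 = 335,050.3712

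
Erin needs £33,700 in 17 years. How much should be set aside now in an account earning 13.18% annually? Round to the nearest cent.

Discount factor = (1+0.1318)^(−17) = 0.121875; PV = 33,700 × 0.121875 = 4,107.1936

£4,107.19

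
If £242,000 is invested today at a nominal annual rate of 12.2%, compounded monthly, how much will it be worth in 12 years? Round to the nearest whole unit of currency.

£1,038,514

Periodic rate i = 0.122/12 = 0.0101667; n = 12 × 12 = 144 periods.
FV = PV·(1+i)^n = 242,000 × 4.291379 = 1,038,513.6476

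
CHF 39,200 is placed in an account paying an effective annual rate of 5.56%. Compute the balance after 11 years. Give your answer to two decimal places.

FV = 39,200 × (1 + 0.0556)^11 = 71,085.2122

CHF 71,085.21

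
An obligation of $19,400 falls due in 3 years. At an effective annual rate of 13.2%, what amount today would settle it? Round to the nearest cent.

Discount factor = (1+0.132)^(−3) = 0.689383; PV = 19,400 × 0.689383 = 13,374.0348

$13,374.03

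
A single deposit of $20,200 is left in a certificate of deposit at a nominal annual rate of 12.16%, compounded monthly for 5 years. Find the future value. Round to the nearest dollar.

i = 0.1216/12 = 0.0101333 per month; n = 5·12 = 60.
FV = 20,200 × (1 + 0.0101333)^60 = 36,989.0797

$36,989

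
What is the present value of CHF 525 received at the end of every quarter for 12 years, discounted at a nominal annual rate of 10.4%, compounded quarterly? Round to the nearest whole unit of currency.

i = 0.104/4 = 0.026 per quarter; n = 12·4 = 48.
Annuity factor a(48|0.026) = 27.242559; PV = 525 × 27.242559 = 14,302.3437

CHF 14,302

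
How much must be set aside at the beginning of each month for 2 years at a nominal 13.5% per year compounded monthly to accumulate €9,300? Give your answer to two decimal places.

i = 0.135/12 = 0.01125 per month; n = 2·12 = 24.
FV-annuity factor × (1+i) = 27.684989; PMT = 9300 / 27.684989 = 335.9221

€335.92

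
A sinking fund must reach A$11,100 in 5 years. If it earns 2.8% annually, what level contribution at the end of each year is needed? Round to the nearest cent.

PMT = 11100 / ( [(1+0.028)^5 − 1] / 0.028 ) = 11100 / 5.287950 = 2,099.1120

A$2,099.11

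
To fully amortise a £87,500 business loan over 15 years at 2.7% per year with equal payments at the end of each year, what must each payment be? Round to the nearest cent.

£7,171.45

Annuity-PV factor = 12.201155; PMT = 87500 / 12.201155 = 7,171.4520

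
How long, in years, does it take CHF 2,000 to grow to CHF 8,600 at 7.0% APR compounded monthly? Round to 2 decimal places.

Periodic rate i = 0.07/12 = 0.00583333.
n = ln(8600/2000) / ln(1+0.00583333) = ln(4.30000) / 0.005816 = 250.7769 months
= 250.7769/12 years

20.90 years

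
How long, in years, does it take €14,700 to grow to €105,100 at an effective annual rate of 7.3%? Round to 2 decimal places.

n = ln(105100/14700) / ln(1+0.073) = ln(7.14966) / 0.070458 = 27.9181 years

27.92 years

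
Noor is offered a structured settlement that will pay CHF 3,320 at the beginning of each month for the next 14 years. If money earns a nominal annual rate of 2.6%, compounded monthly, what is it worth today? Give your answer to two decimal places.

Periodic rate i = 0.026/12 = 0.00216667; n = 14 × 12 = 168 periods.
PV = PMT · [1 − (1+i)^(−n)] / i × (1+i) = 3320 · 140.997971 = 468,113.2638
Payments are at the start of each period, so multiply by (1+i).

CHF 468,113.26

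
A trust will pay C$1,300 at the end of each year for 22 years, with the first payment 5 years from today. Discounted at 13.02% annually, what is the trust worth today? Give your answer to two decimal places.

C$5,705.15

PV at t=4 (ordinary 22-year annuity): 1300 × a(22|0.1302) = 1300 × 7.160529 = 9,308.6873
Discount back 4 years: 9,308.6873 × (1+0.1302)^(−4) = 9,308.6873 × 0.612885 = 5,705.1521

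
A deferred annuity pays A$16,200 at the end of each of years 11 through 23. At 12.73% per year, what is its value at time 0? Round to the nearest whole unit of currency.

A$30,310

PV at t=10 (ordinary 13-year annuity): 16200 × a(13|0.1273) = 16200 × 6.200993 = 100,456.0856
PV₀ = 100,456.0856 / (1+0.1273)^10 = 100,456.0856 / 3.314325 = 30,309.6681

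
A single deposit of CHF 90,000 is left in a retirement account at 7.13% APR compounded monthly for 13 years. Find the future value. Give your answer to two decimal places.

CHF 226,776.93

i = 0.0713/12 = 0.00594167 per month; n = 13·12 = 156.
FV = PV·(1+i)^n = 90,000 × 2.519744 = 226,776.9339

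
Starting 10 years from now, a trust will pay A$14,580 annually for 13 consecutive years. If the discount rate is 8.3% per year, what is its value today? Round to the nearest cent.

Value one period before first payment (t=9): 14580 × [1 − (1+0.083)^(−13)] / 0.083 = 14580 × 7.775005 = 113,359.5737
Discount back 9 years: 113,359.5737 × (1+0.083)^(−9) = 113,359.5737 × 0.487915 = 55,309.8008

A$55,309.80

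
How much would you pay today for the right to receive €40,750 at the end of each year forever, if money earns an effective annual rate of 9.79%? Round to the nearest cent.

€416,241.06

PV = C/r = 40750/0.0979 = 416,241.0623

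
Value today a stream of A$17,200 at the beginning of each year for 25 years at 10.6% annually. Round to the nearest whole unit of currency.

A$165,006

Annuity factor a(25|0.106) × (1+i) = 9.593398; PV = 17200 × 9.593398 = 165,006.4401
(Beginning-of-period payments → annuity-due factor ×(1+i).)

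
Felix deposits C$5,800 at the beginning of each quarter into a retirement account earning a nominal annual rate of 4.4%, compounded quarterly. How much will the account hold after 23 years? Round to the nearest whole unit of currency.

C$925,381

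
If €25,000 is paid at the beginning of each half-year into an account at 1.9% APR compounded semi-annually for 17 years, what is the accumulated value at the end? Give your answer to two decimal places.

€1,007,271.33

Periodic rate i = 0.019/2 = 0.0095; n = 17 × 2 = 34 periods.
Accumulation factor s(34|0.0095) × (1+i) = 40.290853; FV = 25000 × 40.290853 = 1,007,271.3316
(Beginning-of-period payments → annuity-due factor ×(1+i).)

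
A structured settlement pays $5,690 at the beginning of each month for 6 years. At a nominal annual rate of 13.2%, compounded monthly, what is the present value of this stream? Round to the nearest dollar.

Periodic rate i = 0.132/12 = 0.011; n = 6 × 12 = 72 periods.
PV = PMT · [1 − (1+i)^(−n)] / i × (1+i) = 5690 · 50.099563 = 285,066.5112
Payments are at the start of each period, so multiply by (1+i).

$285,067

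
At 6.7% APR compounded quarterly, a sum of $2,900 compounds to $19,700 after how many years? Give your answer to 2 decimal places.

28.83 years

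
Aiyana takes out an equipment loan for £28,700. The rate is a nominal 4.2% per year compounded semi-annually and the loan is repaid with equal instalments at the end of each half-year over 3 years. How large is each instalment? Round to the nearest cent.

£5,141.00

i = 0.042/2 = 0.021 per half-year; n = 3·2 = 6.
PMT = 28700 / ( [1 − (1+0.021)^(−6)] / 0.021 ) = 28700 / 5.582576 = 5,140.9956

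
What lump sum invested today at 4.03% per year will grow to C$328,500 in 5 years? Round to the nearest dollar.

Discount factor = (1+0.0403)^(−5) = 0.820743; PV = 328,500 × 0.820743 = 269,613.9639

C$269,614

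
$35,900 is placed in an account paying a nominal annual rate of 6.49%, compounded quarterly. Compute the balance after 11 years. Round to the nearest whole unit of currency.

$72,887

Periodic rate i = 0.0649/4 = 0.016225; n = 11 × 4 = 44 periods.
FV = 35,900 × (1 + 0.016225)^44 = 72,886.8088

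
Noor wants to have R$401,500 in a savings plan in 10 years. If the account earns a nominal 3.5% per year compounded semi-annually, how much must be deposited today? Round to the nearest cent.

R$283,790.07

Periodic rate i = 0.035/2 = 0.0175; n = 10 × 2 = 20 periods.
Discount factor = (1+0.0175)^(−20) = 0.706825; PV = 401,500 × 0.706825 = 283,790.0677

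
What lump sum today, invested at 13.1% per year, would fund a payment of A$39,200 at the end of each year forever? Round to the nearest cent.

PV = C/r = 39200/0.131 = 299,236.6412

A$299,236.64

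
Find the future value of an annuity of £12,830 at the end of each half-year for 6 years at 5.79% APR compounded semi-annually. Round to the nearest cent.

With 2 periods per year: i = 0.02895, n = 12.
FV = PMT · [(1+i)^n − 1] / i = 12830 · 14.107668 = 181,001.3849

£181,001.38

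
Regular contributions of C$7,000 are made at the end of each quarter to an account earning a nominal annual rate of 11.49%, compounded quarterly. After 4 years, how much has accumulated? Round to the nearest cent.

Periodic rate i = 0.1149/4 = 0.028725; n = 4 × 4 = 16 periods.
FV = PMT · [(1+i)^n − 1] / i = 7000 · 19.955345 = 139,687.4124

C$139,687.41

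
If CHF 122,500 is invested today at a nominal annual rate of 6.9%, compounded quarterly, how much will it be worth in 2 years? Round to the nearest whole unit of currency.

CHF 140,462

i = 0.069/4 = 0.01725 per quarter; n = 2·4 = 8.
FV = PV·(1+i)^n = 122,500 × 1.146625 = 140,461.6213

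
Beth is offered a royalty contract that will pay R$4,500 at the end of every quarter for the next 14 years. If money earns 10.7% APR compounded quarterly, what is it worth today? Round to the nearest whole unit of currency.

R$129,866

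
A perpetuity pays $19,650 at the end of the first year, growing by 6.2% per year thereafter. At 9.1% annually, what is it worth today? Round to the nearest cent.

$677,586.21

PV = PMT / (i − g) = 19650 / (0.091 − 0.062) = 19650 / 0.029000 = 677,586.2069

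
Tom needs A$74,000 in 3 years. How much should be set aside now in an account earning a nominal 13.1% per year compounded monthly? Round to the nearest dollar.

A$50,059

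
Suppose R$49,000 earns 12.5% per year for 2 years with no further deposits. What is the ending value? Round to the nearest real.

R$62,016

49,000 × (1+0.125)^2 = 49,000 × 1.265625 = 62,015.6250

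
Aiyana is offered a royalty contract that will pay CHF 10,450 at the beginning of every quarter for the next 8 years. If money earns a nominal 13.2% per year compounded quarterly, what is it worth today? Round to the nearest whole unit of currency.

CHF 211,374

Periodic rate i = 0.132/4 = 0.033; n = 8 × 4 = 32 periods.
Annuity factor a(32|0.033) × (1+i) = 20.227205; PV = 10450 × 20.227205 = 211,374.2933
(Beginning-of-period payments → annuity-due factor ×(1+i).)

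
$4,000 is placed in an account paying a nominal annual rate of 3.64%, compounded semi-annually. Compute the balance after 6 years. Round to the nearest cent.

i = 0.0364/2 = 0.0182 per half-year; n = 6·2 = 12.
FV = 4,000 × (1 + 0.0182)^12 = 4,966.5762

$4,966.58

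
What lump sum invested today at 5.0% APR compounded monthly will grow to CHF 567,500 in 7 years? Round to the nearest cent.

CHF 400,201.39

i = 0.05/12 = 0.00416667 per month; n = 7·12 = 84.
PV = FV·(1+i)^(−n) = 567,500 × 0.705201 = 400,201.3906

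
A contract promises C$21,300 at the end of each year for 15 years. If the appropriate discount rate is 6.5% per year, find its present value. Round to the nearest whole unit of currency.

PV = PMT · [1 − (1+i)^(−n)] / i = 21300 · 9.402669 = 200,276.8466

C$200,277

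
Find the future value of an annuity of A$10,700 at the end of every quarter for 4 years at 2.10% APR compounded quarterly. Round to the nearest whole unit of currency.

With 4 periods per year: i = 0.00525, n = 16.
Accumulation factor s(16|0.00525) = 16.645702; FV = 10700 × 16.645702 = 178,109.0083

A$178,109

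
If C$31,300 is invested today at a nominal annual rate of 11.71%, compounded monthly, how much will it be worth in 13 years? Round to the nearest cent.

Periodic rate i = 0.1171/12 = 0.00975833; n = 13 × 12 = 156 periods.
31,300 × (1+0.00975833)^156 = 31,300 × 4.549059 = 142,385.5489

C$142,385.55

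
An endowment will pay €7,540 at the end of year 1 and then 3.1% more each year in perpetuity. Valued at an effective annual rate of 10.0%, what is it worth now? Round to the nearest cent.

€109,275.36

PV = PMT / (i − g) = 7540 / (0.1 − 0.031) = 7540 / 0.069000 = 109,275.3623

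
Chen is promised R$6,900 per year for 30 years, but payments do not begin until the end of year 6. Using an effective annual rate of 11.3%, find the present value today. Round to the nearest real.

R$34,311

PV at t=5 (ordinary 30-year annuity): 6900 × a(30|0.113) = 6900 × 8.493052 = 58,602.0567
PV₀ = 58,602.0567 / (1+0.113)^5 = 58,602.0567 / 1.707953 = 34,311.2892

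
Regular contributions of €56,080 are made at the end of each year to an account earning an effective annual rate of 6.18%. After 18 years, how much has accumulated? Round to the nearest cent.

Accumulation factor s(18|0.0618) = 31.437796; FV = 56080 × 31.437796 = 1,763,031.5811

€1,763,031.58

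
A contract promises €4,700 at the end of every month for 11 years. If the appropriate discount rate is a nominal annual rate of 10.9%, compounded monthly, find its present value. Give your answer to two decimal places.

€360,581.30

i = 0.109/12 = 0.00908333 per month; n = 11·12 = 132.
PV = 4700 × [1 − (1+0.00908333)^(−132)] / 0.00908333 = 4700 × 76.719425 = 360,581.2983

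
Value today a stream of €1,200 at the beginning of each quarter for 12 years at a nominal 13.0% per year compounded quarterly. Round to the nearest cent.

€29,910.77

With 4 periods per year: i = 0.0325, n = 48.
PV = PMT · [1 − (1+i)^(−n)] / i × (1+i) = 1200 · 24.925644 = 29,910.7723
Payments are at the start of each period, so multiply by (1+i).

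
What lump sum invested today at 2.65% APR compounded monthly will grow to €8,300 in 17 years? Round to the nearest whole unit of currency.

€5,292

Periodic rate i = 0.0265/12 = 0.00220833; n = 17 × 12 = 204 periods.
Discount factor = (1+0.00220833)^(−204) = 0.637626; PV = 8,300 × 0.637626 = 5,292.2962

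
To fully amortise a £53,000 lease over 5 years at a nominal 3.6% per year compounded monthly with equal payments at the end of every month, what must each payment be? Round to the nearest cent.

£966.54

i = 0.036/12 = 0.003 per month; n = 5·12 = 60.
Annuity-PV factor = 54.834895; PMT = 53000 / 54.834895 = 966.5378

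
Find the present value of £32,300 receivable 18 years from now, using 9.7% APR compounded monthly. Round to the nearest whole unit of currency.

£5,675

i = 0.097/12 = 0.00808333 per month; n = 18·12 = 216.
PV = 32,300 / (1 + 0.00808333)^216 = 32,300 / 5.691541 = 5,675.0886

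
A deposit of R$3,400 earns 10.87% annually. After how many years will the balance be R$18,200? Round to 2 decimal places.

16.26 years

n = ln(18200/3400) / ln(1+0.1087) = ln(5.35294) / 0.103188 = 16.2581 years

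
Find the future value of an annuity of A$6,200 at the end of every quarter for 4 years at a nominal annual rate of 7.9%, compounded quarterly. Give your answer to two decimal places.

i = 0.079/4 = 0.01975 per quarter; n = 4·4 = 16.
FV = PMT · [(1+i)^n − 1] / i = 6200 · 18.603145 = 115,339.4999

A$115,339.50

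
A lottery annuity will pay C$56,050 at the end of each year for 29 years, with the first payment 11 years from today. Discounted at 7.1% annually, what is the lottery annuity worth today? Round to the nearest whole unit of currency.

C$343,187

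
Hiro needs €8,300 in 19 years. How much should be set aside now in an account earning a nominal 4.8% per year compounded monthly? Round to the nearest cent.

€3,340.35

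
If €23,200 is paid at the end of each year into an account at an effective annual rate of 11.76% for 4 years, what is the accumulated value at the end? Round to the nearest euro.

Accumulation factor s(4|0.1176) = 4.762545; FV = 23200 × 4.762545 = 110,491.0537

€110,491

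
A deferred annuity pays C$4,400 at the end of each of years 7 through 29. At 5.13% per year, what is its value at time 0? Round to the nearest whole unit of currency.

C$43,426

Value one period before first payment (t=6): 4400 × [1 − (1+0.0513)^(−23)] / 0.0513 = 4400 × 13.324822 = 58,629.2189
Discount back 6 years: 58,629.2189 × (1+0.0513)^(−6) = 58,629.2189 × 0.740696 = 43,426.4294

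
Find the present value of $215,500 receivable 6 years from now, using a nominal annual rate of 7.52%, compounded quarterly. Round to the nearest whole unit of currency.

$137,820

Periodic rate i = 0.0752/4 = 0.0188; n = 6 × 4 = 24 periods.
PV = FV·(1+i)^(−n) = 215,500 × 0.639537 = 137,820.1771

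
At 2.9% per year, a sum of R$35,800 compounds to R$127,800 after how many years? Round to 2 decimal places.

44.51 years

n = ln(127800/35800) / ln(1+0.029) = ln(3.56983) / 0.028587 = 44.5132 years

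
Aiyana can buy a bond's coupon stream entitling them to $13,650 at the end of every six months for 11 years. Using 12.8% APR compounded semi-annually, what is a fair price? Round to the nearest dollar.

$158,801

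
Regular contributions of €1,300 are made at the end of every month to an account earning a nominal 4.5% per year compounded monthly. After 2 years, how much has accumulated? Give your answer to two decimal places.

i = 0.045/12 = 0.00375 per month; n = 2·12 = 24.
Accumulation factor s(24|0.00375) = 25.064031; FV = 1300 × 25.064031 = 32,583.2408

€32,583.24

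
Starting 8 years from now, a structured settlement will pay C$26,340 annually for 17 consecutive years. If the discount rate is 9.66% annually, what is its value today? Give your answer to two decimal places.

C$113,170.29

Value one period before first payment (t=7): 26340 × [1 − (1+0.0966)^(−17)] / 0.0966 = 26340 × 8.193215 = 215,809.2779
PV₀ = 215,809.2779 / (1+0.0966)^7 = 215,809.2779 / 1.906943 = 113,170.2879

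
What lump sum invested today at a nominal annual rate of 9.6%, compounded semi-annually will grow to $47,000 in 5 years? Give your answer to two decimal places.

$29,409.32

i = 0.096/2 = 0.048 per half-year; n = 5·2 = 10.
PV = 47,000 / (1 + 0.048)^10 = 47,000 / 1.598133 = 29,409.3233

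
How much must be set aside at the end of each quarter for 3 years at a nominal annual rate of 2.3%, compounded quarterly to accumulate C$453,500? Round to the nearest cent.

C$36,611.35

With 4 periods per year: i = 0.00575, n = 12.
PMT = 453500 / ( [(1+0.00575)^12 − 1] / 0.00575 ) = 453500 / 12.386869 = 36,611.3511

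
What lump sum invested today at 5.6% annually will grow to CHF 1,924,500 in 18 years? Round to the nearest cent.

CHF 721,717.75

Discount factor = (1+0.056)^(−18) = 0.375016; PV = 1,924,500 × 0.375016 = 721,717.7523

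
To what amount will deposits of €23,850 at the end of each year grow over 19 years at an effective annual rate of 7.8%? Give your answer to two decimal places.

FV = PMT · [(1+i)^n − 1] / i = 23850 · 40.594318 = 968,174.4734

€968,174.47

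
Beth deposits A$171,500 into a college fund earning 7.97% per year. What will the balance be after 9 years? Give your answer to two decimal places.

FV = PV·(1+i)^n = 171,500 × 1.994013 = 341,973.1720

A$341,973.17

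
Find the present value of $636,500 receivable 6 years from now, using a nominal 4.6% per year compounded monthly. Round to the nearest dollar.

Periodic rate i = 0.046/12 = 0.00383333; n = 6 × 12 = 72 periods.
PV = 636,500 / (1 + 0.00383333)^72 = 636,500 / 1.317153 = 483,239.3454

$483,239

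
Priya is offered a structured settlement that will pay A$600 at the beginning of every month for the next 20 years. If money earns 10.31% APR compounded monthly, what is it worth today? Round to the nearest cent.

Periodic rate i = 0.1031/12 = 0.00859167; n = 20 × 12 = 240 periods.
PV = PMT · [1 − (1+i)^(−n)] / i × (1+i) = 600 · 102.327592 = 61,396.5551
(Beginning-of-period payments → annuity-due factor ×(1+i).)

A$61,396.56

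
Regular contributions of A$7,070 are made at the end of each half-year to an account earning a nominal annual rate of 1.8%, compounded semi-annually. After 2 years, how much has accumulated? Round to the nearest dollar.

A$28,664

i = 0.018/2 = 0.009 per half-year; n = 2·2 = 4.
FV = 7070 × [(1+0.009)^4 − 1] / 0.009 = 7070 × 4.054325 = 28,664.0758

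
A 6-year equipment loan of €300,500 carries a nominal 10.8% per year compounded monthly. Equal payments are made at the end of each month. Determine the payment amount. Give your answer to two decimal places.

Periodic rate i = 0.108/12 = 0.009; n = 6 × 12 = 72 periods.
Annuity-PV factor = 52.821183; PMT = 300500 / 52.821183 = 5,689.0055

€5,689.01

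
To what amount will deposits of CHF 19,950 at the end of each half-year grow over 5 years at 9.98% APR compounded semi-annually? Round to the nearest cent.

With 2 periods per year: i = 0.0499, n = 10.
Accumulation factor s(10|0.0499) = 12.572023; FV = 19950 × 12.572023 = 250,811.8651

CHF 250,811.87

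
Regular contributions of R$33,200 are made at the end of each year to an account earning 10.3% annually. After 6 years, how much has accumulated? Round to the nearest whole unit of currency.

R$258,105

FV = PMT · [(1+i)^n − 1] / i = 33200 · 7.774258 = 258,105.3591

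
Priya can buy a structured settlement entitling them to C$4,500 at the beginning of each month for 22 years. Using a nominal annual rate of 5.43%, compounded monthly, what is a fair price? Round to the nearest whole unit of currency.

C$695,644

i = 0.0543/12 = 0.004525 per month; n = 22·12 = 264.
Annuity factor a(264|0.004525) × (1+i) = 154.587591; PV = 4500 × 154.587591 = 695,644.1594
(annuity-due: payments at period start, so ×(1+i).)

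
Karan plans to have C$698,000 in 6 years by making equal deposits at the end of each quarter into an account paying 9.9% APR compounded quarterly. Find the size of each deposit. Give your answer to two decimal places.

With 4 periods per year: i = 0.02475, n = 24.
FV-annuity factor = 32.249209; PMT = 698000 / 32.249209 = 21,643.9415

C$21,643.94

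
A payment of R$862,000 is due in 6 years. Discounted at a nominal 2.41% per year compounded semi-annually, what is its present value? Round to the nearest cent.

i = 0.0241/2 = 0.01205 per half-year; n = 6·2 = 12.
PV = FV·(1+i)^(−n) = 862,000 × 0.866117 = 746,592.5214

R$746,592.52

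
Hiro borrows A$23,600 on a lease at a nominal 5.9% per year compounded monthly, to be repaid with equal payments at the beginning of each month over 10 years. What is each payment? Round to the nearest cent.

Periodic rate i = 0.059/12 = 0.00491667; n = 10 × 12 = 120 periods.
PMT = 23600 / ( [1 − (1+0.00491667)^(−120)] / 0.00491667 × (1+i) ) = 23600 / 90.927058 = 259.5487

A$259.55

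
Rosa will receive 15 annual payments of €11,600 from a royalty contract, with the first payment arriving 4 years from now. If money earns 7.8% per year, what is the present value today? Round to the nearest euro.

€80,236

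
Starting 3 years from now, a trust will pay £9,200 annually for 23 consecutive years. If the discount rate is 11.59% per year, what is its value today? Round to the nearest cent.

£58,628.46

PV at t=2 (ordinary 23-year annuity): 9200 × a(23|0.1159) = 9200 × 7.935444 = 73,006.0817
Discount back 2 years: 73,006.0817 × (1+0.1159)^(−2) = 73,006.0817 × 0.803063 = 58,628.4597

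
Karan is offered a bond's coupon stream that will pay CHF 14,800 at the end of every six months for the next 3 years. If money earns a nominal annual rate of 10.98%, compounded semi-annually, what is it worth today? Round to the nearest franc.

With 2 periods per year: i = 0.0549, n = 6.
PV = 14800 × [1 − (1+0.0549)^(−6)] / 0.0549 = 14800 × 4.997114 = 73,957.2897

CHF 73,957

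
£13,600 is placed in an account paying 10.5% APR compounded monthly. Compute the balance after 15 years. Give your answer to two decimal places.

£65,249.55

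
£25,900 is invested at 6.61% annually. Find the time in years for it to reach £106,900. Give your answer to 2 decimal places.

22.15 years

n = ln(106900/25900) / ln(1+0.0661) = ln(4.12741) / 0.064007 = 22.1483 years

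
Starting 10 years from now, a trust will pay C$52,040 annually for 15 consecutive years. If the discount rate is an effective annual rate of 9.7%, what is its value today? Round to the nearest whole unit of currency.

C$175,030

PV at t=9 (ordinary 15-year annuity): 52040 × a(15|0.097) = 52040 × 7.738120 = 402,691.7563
Discount back 9 years: 402,691.7563 × (1+0.097)^(−9) = 402,691.7563 × 0.434651 = 175,030.2410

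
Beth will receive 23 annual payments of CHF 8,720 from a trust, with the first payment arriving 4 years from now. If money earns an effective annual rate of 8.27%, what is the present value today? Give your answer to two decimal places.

Value one period before first payment (t=3): 8720 × [1 − (1+0.0827)^(−23)] / 0.0827 = 8720 × 10.147401 = 88,485.3378
PV₀ = 88,485.3378 / (1+0.0827)^3 = 88,485.3378 / 1.269183 = 69,718.3183

CHF 69,718.32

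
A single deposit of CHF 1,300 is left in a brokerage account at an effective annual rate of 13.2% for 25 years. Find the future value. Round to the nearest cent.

CHF 28,847.22

FV = PV·(1+i)^n = 1,300 × 22.190172 = 28,847.2238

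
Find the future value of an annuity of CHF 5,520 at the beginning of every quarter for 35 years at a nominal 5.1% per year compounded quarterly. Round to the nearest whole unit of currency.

CHF 2,145,265

Periodic rate i = 0.051/4 = 0.01275; n = 35 × 4 = 140 periods.
Accumulation factor s(140|0.01275) × (1+i) = 388.634877; FV = 5520 × 388.634877 = 2,145,264.5205
Payments are at the start of each period, so multiply by (1+i).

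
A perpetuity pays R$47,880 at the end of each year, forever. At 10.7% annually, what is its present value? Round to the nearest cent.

R$447,476.64

PV = C/r = 47880/0.107 = 447,476.6355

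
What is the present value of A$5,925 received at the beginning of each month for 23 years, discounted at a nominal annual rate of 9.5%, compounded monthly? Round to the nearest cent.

A$668,765.78

Periodic rate i = 0.095/12 = 0.00791667; n = 23 × 12 = 276 periods.
Annuity factor a(276|0.00791667) × (1+i) = 112.871862; PV = 5925 × 112.871862 = 668,765.7798
Payments are at the start of each period, so multiply by (1+i).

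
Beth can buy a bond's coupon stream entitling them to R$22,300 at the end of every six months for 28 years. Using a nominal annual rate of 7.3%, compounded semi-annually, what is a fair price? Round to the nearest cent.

R$528,899.03

i = 0.073/2 = 0.0365 per half-year; n = 28·2 = 56.
PV = PMT · [1 − (1+i)^(−n)] / i = 22300 · 23.717445 = 528,899.0315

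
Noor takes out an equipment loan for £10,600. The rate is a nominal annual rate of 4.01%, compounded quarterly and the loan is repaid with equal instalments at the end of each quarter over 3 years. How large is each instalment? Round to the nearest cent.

£941.95

With 4 periods per year: i = 0.010025, n = 12.
Annuity-PV factor = 11.253300; PMT = 10600 / 11.253300 = 941.9459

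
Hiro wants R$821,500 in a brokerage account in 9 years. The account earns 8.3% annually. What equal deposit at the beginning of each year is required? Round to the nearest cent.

R$59,987.23

FV-annuity factor × (1+i) = 13.694582; PMT = 821500 / 13.694582 = 59,987.2251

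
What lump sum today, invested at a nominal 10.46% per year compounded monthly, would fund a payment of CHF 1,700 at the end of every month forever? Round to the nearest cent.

Periodic rate i = 0.1046/12 = 0.00871667.
PV = PMT / i = 1700 / 0.00871667 = 195,028.6807

CHF 195,028.68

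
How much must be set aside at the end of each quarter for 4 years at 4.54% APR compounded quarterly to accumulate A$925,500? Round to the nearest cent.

A$53,077.17

With 4 periods per year: i = 0.01135, n = 16.
PMT = 925500 / ( [(1+0.01135)^16 − 1] / 0.01135 ) = 925500 / 17.436876 = 53,077.1691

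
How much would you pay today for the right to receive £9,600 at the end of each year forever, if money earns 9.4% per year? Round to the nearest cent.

£102,127.66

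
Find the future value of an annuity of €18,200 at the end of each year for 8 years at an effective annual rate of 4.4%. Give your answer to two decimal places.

€170,108.00

Accumulation factor s(8|0.044) = 9.346593; FV = 18200 × 9.346593 = 170,108.0008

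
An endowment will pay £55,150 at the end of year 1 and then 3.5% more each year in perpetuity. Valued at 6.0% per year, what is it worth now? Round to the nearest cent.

£2,206,000.00

PV = PMT / (i − g) = 55150 / (0.06 − 0.035) = 55150 / 0.025000 = 2,206,000.0000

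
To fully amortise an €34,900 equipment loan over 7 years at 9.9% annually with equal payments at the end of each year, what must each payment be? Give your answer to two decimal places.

Annuity-PV factor = 4.884489; PMT = 34900 / 4.884489 = 7,145.0666

€7,145.07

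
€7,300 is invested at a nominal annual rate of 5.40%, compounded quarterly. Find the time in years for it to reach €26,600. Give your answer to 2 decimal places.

Periodic rate i = 0.054/4 = 0.0135.
n = ln(26600/7300) / ln(1+0.0135) = ln(3.64384) / 0.013410 = 96.4256 quarters
= 96.4256/4 years

24.11 years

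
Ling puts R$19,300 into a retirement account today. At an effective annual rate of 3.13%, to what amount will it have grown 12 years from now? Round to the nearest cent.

19,300 × (1+0.0313)^12 = 19,300 × 1.447505 = 27,936.8555

R$27,936.86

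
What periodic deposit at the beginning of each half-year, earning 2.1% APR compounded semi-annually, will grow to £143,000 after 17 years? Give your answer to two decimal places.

£3,484.93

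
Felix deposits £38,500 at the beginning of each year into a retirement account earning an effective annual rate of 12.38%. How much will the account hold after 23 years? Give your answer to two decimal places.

£4,770,594.59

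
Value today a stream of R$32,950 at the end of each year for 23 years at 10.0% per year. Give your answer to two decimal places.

R$292,702.05

Annuity factor a(23|0.1) = 8.883218; PV = 32950 × 8.883218 = 292,702.0470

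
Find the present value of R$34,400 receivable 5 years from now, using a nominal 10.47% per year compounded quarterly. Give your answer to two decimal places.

R$20,517.76

Periodic rate i = 0.1047/4 = 0.026175; n = 5 × 4 = 20 periods.
Discount factor = (1+0.026175)^(−20) = 0.596446; PV = 34,400 × 0.596446 = 20,517.7551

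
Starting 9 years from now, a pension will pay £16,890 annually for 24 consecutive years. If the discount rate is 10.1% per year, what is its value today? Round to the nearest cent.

£69,754.59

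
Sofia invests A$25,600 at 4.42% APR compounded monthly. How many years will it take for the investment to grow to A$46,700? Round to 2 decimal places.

13.63 years

Periodic rate i = 0.0442/12 = 0.00368333.
n = ln(46700/25600) / ln(1+0.00368333) = ln(1.82422) / 0.003677 = 163.5090 months
= 163.5090/12 years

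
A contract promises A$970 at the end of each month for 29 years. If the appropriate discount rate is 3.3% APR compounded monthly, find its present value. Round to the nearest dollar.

Periodic rate i = 0.033/12 = 0.00275; n = 29 × 12 = 348 periods.
PV = PMT · [1 − (1+i)^(−n)] / i = 970 · 223.800709 = 217,086.6881

A$217,087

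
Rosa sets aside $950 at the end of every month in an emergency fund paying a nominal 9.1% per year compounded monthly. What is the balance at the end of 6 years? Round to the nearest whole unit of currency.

$90,546

With 12 periods per year: i = 0.00758333, n = 72.
Accumulation factor s(72|0.00758333) = 95.311851; FV = 950 × 95.311851 = 90,546.2584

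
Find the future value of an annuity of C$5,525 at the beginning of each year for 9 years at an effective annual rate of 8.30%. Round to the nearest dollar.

C$75,663

FV = 5525 × [(1+0.083)^9 − 1] / 0.083 × (1+i) = 5525 × 13.694582 = 75,662.5680
(annuity-due: payments at period start, so ×(1+i).)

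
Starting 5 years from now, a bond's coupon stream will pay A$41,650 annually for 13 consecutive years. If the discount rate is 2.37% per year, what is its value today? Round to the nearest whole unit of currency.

PV at t=4 (ordinary 13-year annuity): 41650 × a(13|0.0237) = 41650 × 11.076463 = 461,334.6807
PV₀ = 461,334.6807 / (1+0.0237)^4 = 461,334.6807 / 1.098224 = 420,073.5052

A$420,074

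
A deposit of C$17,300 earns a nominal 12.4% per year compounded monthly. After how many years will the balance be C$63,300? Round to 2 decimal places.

10.52 years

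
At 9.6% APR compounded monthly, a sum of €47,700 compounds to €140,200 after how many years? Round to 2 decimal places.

11.28 years

Periodic rate i = 0.096/12 = 0.008.
n = ln(140200/47700) / ln(1+0.008) = ln(2.93920) / 0.007968 = 135.3057 months
= 135.3057/12 years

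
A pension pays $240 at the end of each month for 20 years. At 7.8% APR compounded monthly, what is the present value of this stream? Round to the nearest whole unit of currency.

$29,125

Periodic rate i = 0.078/12 = 0.0065; n = 20 × 12 = 240 periods.
PV = 240 × [1 − (1+0.0065)^(−240)] / 0.0065 = 240 × 121.353916 = 29,124.9397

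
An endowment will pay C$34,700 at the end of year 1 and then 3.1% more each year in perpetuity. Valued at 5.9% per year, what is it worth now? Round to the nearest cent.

C$1,239,285.71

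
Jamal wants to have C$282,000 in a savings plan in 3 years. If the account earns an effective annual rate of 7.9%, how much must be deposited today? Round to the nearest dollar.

Discount factor = (1+0.079)^(−3) = 0.796041; PV = 282,000 × 0.796041 = 224,483.6805

C$224,484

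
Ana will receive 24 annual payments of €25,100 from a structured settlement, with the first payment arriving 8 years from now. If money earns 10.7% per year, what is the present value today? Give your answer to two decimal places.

Value one period before first payment (t=7): 25100 × [1 − (1+0.107)^(−24)] / 0.107 = 25100 × 8.530953 = 214,126.9090
PV₀ = 214,126.9090 / (1+0.107)^7 = 214,126.9090 / 2.037198 = 105,108.5154

€105,108.52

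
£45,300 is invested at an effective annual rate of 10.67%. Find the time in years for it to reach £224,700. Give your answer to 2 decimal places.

15.80 years

(1+i)^n = 224700/45300 = 4.96026, so n = ln 4.96026 / ln 1.1067 = 15.7962 years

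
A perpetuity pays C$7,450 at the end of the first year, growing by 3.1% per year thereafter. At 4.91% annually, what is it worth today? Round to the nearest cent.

C$411,602.21

PV = D₁/(r − g) = 7450/(0.0491 − 0.031) = 411,602.2099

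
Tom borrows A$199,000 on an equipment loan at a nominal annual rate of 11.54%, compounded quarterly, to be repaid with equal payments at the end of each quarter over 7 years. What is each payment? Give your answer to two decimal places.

A$10,456.79

Periodic rate i = 0.1154/4 = 0.02885; n = 7 × 4 = 28 periods.
Annuity-PV factor = 19.030696; PMT = 199000 / 19.030696 = 10,456.7902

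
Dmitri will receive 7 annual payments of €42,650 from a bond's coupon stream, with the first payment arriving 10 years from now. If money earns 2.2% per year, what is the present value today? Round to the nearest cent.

€225,199.12

Value one period before first payment (t=9): 42650 × [1 − (1+0.022)^(−7)] / 0.022 = 42650 × 6.422524 = 273,920.6303
PV₀ = 273,920.6303 / (1+0.022)^9 = 273,920.6303 / 1.216349 = 225,199.1154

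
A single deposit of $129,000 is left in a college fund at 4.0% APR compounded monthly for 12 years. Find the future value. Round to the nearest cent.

$208,307.26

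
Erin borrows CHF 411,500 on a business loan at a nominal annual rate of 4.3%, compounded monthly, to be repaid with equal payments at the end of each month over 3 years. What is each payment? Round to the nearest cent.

CHF 12,204.11

Periodic rate i = 0.043/12 = 0.00358333; n = 3 × 12 = 36 periods.
Annuity-PV factor = 33.718142; PMT = 411500 / 33.718142 = 12,204.1125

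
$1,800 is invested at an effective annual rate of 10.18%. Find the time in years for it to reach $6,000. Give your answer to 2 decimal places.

12.42 years

n = ln(6000/1800) / ln(1+0.1018) = ln(3.33333) / 0.096945 = 12.4191 years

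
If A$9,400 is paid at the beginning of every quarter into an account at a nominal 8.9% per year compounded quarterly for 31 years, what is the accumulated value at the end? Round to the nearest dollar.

A$6,181,725

i = 0.089/4 = 0.02225 per quarter; n = 31·4 = 124.
FV = 9400 × [(1+0.02225)^124 − 1] / 0.02225 × (1+i) = 9400 × 657.630351 = 6,181,725.3025
(annuity-due: payments at period start, so ×(1+i).)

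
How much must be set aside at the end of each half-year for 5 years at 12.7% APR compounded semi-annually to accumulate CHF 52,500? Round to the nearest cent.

CHF 3,918.07

With 2 periods per year: i = 0.0635, n = 10.
FV-annuity factor = 13.399462; PMT = 52500 / 13.399462 = 3,918.0677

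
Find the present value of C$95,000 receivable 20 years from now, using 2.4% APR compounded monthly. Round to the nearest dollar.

C$58,813

With 12 periods per year: i = 0.002, n = 240.
PV = FV·(1+i)^(−n) = 95,000 × 0.619080 = 58,812.6079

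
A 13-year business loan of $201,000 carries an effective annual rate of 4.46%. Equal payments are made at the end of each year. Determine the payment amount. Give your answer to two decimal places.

PMT = 201000 / ( [1 − (1+0.0446)^(−13)] / 0.0446 ) = 201000 / 9.706569 = 20,707.6267

$20,707.63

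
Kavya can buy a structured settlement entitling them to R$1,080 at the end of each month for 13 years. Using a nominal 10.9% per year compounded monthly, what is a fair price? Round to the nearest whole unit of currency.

R$89,888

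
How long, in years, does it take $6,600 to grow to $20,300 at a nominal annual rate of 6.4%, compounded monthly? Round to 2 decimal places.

Periodic rate i = 0.064/12 = 0.00533333.
n = ln(20300/6600) / ln(1+0.00533333) = ln(3.07576) / 0.005319 = 211.2271 months
= 211.2271/12 years

17.60 years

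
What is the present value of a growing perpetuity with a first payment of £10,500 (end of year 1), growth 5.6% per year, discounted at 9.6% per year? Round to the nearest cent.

PV = D₁/(r − g) = 10500/(0.096 − 0.056) = 262,500.0000

£262,500.00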